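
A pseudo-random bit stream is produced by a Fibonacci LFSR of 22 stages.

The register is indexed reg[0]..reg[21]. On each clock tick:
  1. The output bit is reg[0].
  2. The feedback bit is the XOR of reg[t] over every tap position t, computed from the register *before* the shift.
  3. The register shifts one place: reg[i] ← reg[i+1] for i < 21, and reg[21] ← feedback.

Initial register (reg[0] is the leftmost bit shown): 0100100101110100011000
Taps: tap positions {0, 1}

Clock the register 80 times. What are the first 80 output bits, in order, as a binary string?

tick  register→output (feedback)
  0  0100100101110100011000→0 (1)
  1  1001001011101000110001→1 (1)
  2  0010010111010001100011→0 (0)
  3  0100101110100011000110→0 (1)
  4  1001011101000110001101→1 (1)
  5  0010111010001100011011→0 (0)
  6  0101110100011000110110→0 (1)
  7  1011101000110001101101→1 (1)
  8  0111010001100011011011→0 (1)
  9  1110100011000110110111→1 (0)
 10  1101000110001101101110→1 (0)
 11  1010001100011011011100→1 (1)
 12  0100011000110110111001→0 (1)
 13  1000110001101101110011→1 (1)
 14  0001100011011011100111→0 (0)
 15  0011000110110111001110→0 (0)
 16  0110001101101110011100→0 (1)
 17  1100011011011100111001→1 (0)
 18  1000110110111001110010→1 (1)
 19  0001101101110011100101→0 (0)
 20  0011011011100111001010→0 (0)
 21  0110110111001110010100→0 (1)
 22  1101101110011100101001→1 (0)
 23  1011011100111001010010→1 (1)
 24  0110111001110010100101→0 (1)
 25  1101110011100101001011→1 (0)
 26  1011100111001010010110→1 (1)
 27  0111001110010100101101→0 (1)
 28  1110011100101001011011→1 (0)
 29  1100111001010010110110→1 (0)
 30  1001110010100101101100→1 (1)
 31  0011100101001011011001→0 (0)
 32  0111001010010110110010→0 (1)
 33  1110010100101101100101→1 (0)
 34  1100101001011011001010→1 (0)
 35  1001010010110110010100→1 (1)
 36  0010100101101100101001→0 (0)
 37  0101001011011001010010→0 (1)
 38  1010010110110010100101→1 (1)
 39  0100101101100101001011→0 (1)
 40  1001011011001010010111→1 (1)
 41  0010110110010100101111→0 (0)
 42  0101101100101001011110→0 (1)
 43  1011011001010010111101→1 (1)
 44  0110110010100101111011→0 (1)
 45  1101100101001011110111→1 (0)
 46  1011001010010111101110→1 (1)
 47  0110010100101111011101→0 (1)
 48  1100101001011110111011→1 (0)
 49  1001010010111101110110→1 (1)
 50  0010100101111011101101→0 (0)
 51  0101001011110111011010→0 (1)
 52  1010010111101110110101→1 (1)
 53  0100101111011101101011→0 (1)
 54  1001011110111011010111→1 (1)
 55  0010111101110110101111→0 (0)
 56  0101111011101101011110→0 (1)
 57  1011110111011010111101→1 (1)
 58  0111101110110101111011→0 (1)
 59  1111011101101011110111→1 (0)
 60  1110111011010111101110→1 (0)
 61  1101110110101111011100→1 (0)
 62  1011101101011110111000→1 (1)
 63  0111011010111101110001→0 (1)
 64  1110110101111011100011→1 (0)
 65  1101101011110111000110→1 (0)
 66  1011010111101110001100→1 (1)
 67  0110101111011100011001→0 (1)
 68  1101011110111000110011→1 (0)
 69  1010111101110001100110→1 (1)
 70  0101111011100011001101→0 (1)
 71  1011110111000110011011→1 (1)
 72  0111101110001100110111→0 (1)
 73  1111011100011001101111→1 (0)
 74  1110111000110011011110→1 (0)
 75  1101110001100110111100→1 (0)
 76  1011100011001101111000→1 (1)
 77  0111000110011011110001→0 (1)
 78  1110001100110111100011→1 (0)
 79  1100011001101111000110→1 (0)

01001001011101000110001101101110011100101001011011001010010111101110110101111011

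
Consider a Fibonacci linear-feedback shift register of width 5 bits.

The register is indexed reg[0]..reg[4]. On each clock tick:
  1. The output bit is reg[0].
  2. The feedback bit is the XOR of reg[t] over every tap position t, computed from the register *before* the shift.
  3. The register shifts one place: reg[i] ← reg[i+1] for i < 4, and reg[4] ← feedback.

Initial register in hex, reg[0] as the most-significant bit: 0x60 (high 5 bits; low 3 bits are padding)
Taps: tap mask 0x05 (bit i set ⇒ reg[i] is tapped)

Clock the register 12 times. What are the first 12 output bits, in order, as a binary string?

tick  register→output (feedback)
  0  01100→0 (1)
  1  11001→1 (1)
  2  10011→1 (1)
  3  00111→0 (1)
  4  01111→0 (1)
  5  11111→1 (0)
  6  11110→1 (0)
  7  11100→1 (0)
  8  11000→1 (1)
  9  10001→1 (1)
 10  00011→0 (0)
 11  00110→0 (1)

011001111100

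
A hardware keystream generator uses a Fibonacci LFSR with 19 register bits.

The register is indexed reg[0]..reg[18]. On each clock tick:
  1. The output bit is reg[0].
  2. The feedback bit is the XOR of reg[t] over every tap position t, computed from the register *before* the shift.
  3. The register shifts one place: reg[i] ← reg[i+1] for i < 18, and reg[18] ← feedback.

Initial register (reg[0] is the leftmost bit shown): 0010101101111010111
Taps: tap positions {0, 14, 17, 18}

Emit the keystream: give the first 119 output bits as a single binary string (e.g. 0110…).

00101011011110101111010100000100010010111111111100101101101011100001110001110011000101000011111110100100111011010111111

step | reg (before) | out | fb
   0 | 0010101101111010111 | 0 | 1
   1 | 0101011011110101111 | 0 | 0
   2 | 1010110111101011110 | 1 | 1
   3 | 0101101111010111101 | 0 | 0
   4 | 1011011110101111010 | 1 | 1
   5 | 0110111101011110101 | 0 | 0
   6 | 1101111010111101010 | 1 | 0
   7 | 1011110101111010100 | 1 | 0
   8 | 0111101011110101000 | 0 | 0
   9 | 1111010111101010000 | 1 | 0
  10 | 1110101111010100000 | 1 | 1
  11 | 1101011110101000001 | 1 | 0
  12 | 1010111101010000010 | 1 | 0
  13 | 0101111010100000100 | 0 | 0
  14 | 1011110101000001000 | 1 | 1
  15 | 0111101010000010001 | 0 | 0
  16 | 1111010100000100010 | 1 | 0
  17 | 1110101000001000100 | 1 | 1
  18 | 1101010000010001001 | 1 | 0
  19 | 1010100000100010010 | 1 | 1
  20 | 0101000001000100101 | 0 | 1
  21 | 1010000010001001011 | 1 | 1
  22 | 0100000100010010111 | 0 | 1
  23 | 1000001000100101111 | 1 | 1
  24 | 0000010001001011111 | 0 | 1
  25 | 0000100010010111111 | 0 | 1
  26 | 0001000100101111111 | 0 | 1
  27 | 0010001001011111111 | 0 | 1
  28 | 0100010010111111111 | 0 | 1
  29 | 1000100101111111111 | 1 | 0
  30 | 0001001011111111110 | 0 | 0
  31 | 0010010111111111100 | 0 | 1
  32 | 0100101111111111001 | 0 | 0
  33 | 1001011111111110010 | 1 | 1
  34 | 0010111111111100101 | 0 | 1
  35 | 0101111111111001011 | 0 | 0
  36 | 1011111111110010110 | 1 | 1
  37 | 0111111111100101101 | 0 | 1
  38 | 1111111111001011011 | 1 | 0
  39 | 1111111110010110110 | 1 | 1
  40 | 1111111100101101101 | 1 | 0
  41 | 1111111001011011010 | 1 | 1
  42 | 1111110010110110101 | 1 | 1
  43 | 1111100101101101011 | 1 | 1
  44 | 1111001011011010111 | 1 | 0
  45 | 1110010110110101110 | 1 | 0
  46 | 1100101101101011100 | 1 | 0
  47 | 1001011011010111000 | 1 | 0
  48 | 0010110110101110000 | 0 | 1
  49 | 0101101101011100001 | 0 | 1
  50 | 1011011010111000011 | 1 | 1
  51 | 0110110101110000111 | 0 | 0
  52 | 1101101011100001110 | 1 | 0
  53 | 1011010111000011100 | 1 | 0
  54 | 0110101110000111000 | 0 | 1
  55 | 1101011100001110001 | 1 | 1
  56 | 1010111000011100011 | 1 | 1
  57 | 0101110000111000111 | 0 | 0
  58 | 1011100001110001110 | 1 | 0
  59 | 0111000011100011100 | 0 | 1
  60 | 1110000111000111001 | 1 | 1
  61 | 1100001110001110011 | 1 | 0
  62 | 1000011100011100110 | 1 | 0
  63 | 0000111000111001100 | 0 | 0
  64 | 0001110001110011000 | 0 | 1
  65 | 0011100011100110001 | 0 | 0
  66 | 0111000111001100010 | 0 | 1
  67 | 1110001110011000101 | 1 | 0
  68 | 1100011100110001010 | 1 | 0
  69 | 1000111001100010100 | 1 | 0
  70 | 0001110011000101000 | 0 | 0
  71 | 0011100110001010000 | 0 | 1
  72 | 0111001100010100001 | 0 | 1
  73 | 1110011000101000011 | 1 | 1
  74 | 1100110001010000111 | 1 | 1
  75 | 1001100010100001111 | 1 | 1
  76 | 0011000101000011111 | 0 | 1
  77 | 0110001010000111111 | 0 | 1
  78 | 1100010100001111111 | 1 | 0
  79 | 1000101000011111110 | 1 | 1
  80 | 0001010000111111101 | 0 | 0
  81 | 0010100001111111010 | 0 | 0
  82 | 0101000011111110100 | 0 | 1
  83 | 1010000111111101001 | 1 | 0
  84 | 0100001111111010010 | 0 | 0
  85 | 1000011111110100100 | 1 | 1
  86 | 0000111111101001001 | 0 | 1
  87 | 0001111111010010011 | 0 | 1
  88 | 0011111110100100111 | 0 | 0
  89 | 0111111101001001110 | 0 | 1
  90 | 1111111010010011101 | 1 | 1
  91 | 1111110100100111011 | 1 | 0
  92 | 1111101001001110110 | 1 | 1
  93 | 1111010010011101101 | 1 | 0
  94 | 1110100100111011010 | 1 | 1
  95 | 1101001001110110101 | 1 | 1
  96 | 1010010011101101011 | 1 | 1
  97 | 0100100111011010111 | 0 | 1
  98 | 1001001110110101111 | 1 | 1
  99 | 0010011101101011111 | 0 | 1
 100 | 0100111011010111111 | 0 | 1
 101 | 1001110110101111111 | 1 | 0
 102 | 0011101101011111110 | 0 | 0
 103 | 0111011010111111100 | 0 | 1
 104 | 1110110101111111001 | 1 | 1
 105 | 1101101011111110011 | 1 | 0
 106 | 1011010111111100110 | 1 | 0
 107 | 0110101111111001100 | 0 | 0
 108 | 1101011111110011000 | 1 | 0
 109 | 1010111111100110000 | 1 | 0
 110 | 0101111111001100000 | 0 | 0
 111 | 1011111110011000000 | 1 | 1
 112 | 0111111100110000001 | 0 | 1
 113 | 1111111001100000011 | 1 | 1
 114 | 1111110011000000111 | 1 | 1
 115 | 1111100110000001111 | 1 | 1
 116 | 1111001100000011111 | 1 | 0
 117 | 1110011000000111110 | 1 | 1
 118 | 1100110000001111101 | 1 | 1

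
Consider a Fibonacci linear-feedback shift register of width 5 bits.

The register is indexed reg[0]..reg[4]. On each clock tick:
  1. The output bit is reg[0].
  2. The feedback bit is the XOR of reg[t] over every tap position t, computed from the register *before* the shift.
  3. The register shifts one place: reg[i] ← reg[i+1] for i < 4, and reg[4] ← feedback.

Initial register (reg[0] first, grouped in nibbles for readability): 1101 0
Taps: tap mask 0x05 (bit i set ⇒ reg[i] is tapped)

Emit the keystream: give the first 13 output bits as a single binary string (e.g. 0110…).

k : reg_k → out_k, fb_k
0: 11010 → 1, fb=1
1: 10101 → 1, fb=0
2: 01010 → 0, fb=0
3: 10100 → 1, fb=0
4: 01000 → 0, fb=0
5: 10000 → 1, fb=1
6: 00001 → 0, fb=0
7: 00010 → 0, fb=0
8: 00100 → 0, fb=1
9: 01001 → 0, fb=0
10: 10010 → 1, fb=1
11: 00101 → 0, fb=1
12: 01011 → 0, fb=0

1101010000100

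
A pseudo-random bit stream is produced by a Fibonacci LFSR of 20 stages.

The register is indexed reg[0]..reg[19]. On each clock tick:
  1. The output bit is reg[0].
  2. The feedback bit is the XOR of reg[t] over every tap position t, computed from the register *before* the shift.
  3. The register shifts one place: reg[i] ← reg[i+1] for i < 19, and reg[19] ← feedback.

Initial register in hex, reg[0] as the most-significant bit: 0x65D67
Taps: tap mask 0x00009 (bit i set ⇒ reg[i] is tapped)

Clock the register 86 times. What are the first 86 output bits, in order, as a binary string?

01100101110101100111010010110110010111010001000001001011010110010010000100011001000000

k : reg_k → out_k, fb_k
0: 01100101110101100111 → 0, fb=0
1: 11001011101011001110 → 1, fb=1
2: 10010111010110011101 → 1, fb=0
3: 00101110101100111010 → 0, fb=0
4: 01011101011001110100 → 0, fb=1
5: 10111010110011101001 → 1, fb=0
6: 01110101100111010010 → 0, fb=1
7: 11101011001110100101 → 1, fb=1
8: 11010110011101001011 → 1, fb=0
9: 10101100111010010110 → 1, fb=1
10: 01011001110100101101 → 0, fb=1
11: 10110011101001011011 → 1, fb=0
12: 01100111010010110110 → 0, fb=0
13: 11001110100101101100 → 1, fb=1
14: 10011101001011011001 → 1, fb=0
15: 00111010010110110010 → 0, fb=1
16: 01110100101101100101 → 0, fb=1
17: 11101001011011001011 → 1, fb=1
18: 11010010110110010111 → 1, fb=0
19: 10100101101100101110 → 1, fb=1
20: 01001011011001011101 → 0, fb=0
21: 10010110110010111010 → 1, fb=0
22: 00101101100101110100 → 0, fb=0
23: 01011011001011101000 → 0, fb=1
24: 10110110010111010001 → 1, fb=0
25: 01101100101110100010 → 0, fb=0
26: 11011001011101000100 → 1, fb=0
27: 10110010111010001000 → 1, fb=0
28: 01100101110100010000 → 0, fb=0
29: 11001011101000100000 → 1, fb=1
30: 10010111010001000001 → 1, fb=0
31: 00101110100010000010 → 0, fb=0
32: 01011101000100000100 → 0, fb=1
33: 10111010001000001001 → 1, fb=0
34: 01110100010000010010 → 0, fb=1
35: 11101000100000100101 → 1, fb=1
36: 11010001000001001011 → 1, fb=0
37: 10100010000010010110 → 1, fb=1
38: 01000100000100101101 → 0, fb=0
39: 10001000001001011010 → 1, fb=1
40: 00010000010010110101 → 0, fb=1
41: 00100000100101101011 → 0, fb=0
42: 01000001001011010110 → 0, fb=0
43: 10000010010110101100 → 1, fb=1
44: 00000100101101011001 → 0, fb=0
45: 00001001011010110010 → 0, fb=0
46: 00010010110101100100 → 0, fb=1
47: 00100101101011001001 → 0, fb=0
48: 01001011010110010010 → 0, fb=0
49: 10010110101100100100 → 1, fb=0
50: 00101101011001001000 → 0, fb=0
51: 01011010110010010000 → 0, fb=1
52: 10110101100100100001 → 1, fb=0
53: 01101011001001000010 → 0, fb=0
54: 11010110010010000100 → 1, fb=0
55: 10101100100100001000 → 1, fb=1
56: 01011001001000010001 → 0, fb=1
57: 10110010010000100011 → 1, fb=0
58: 01100100100001000110 → 0, fb=0
59: 11001001000010001100 → 1, fb=1
60: 10010010000100011001 → 1, fb=0
61: 00100100001000110010 → 0, fb=0
62: 01001000010001100100 → 0, fb=0
63: 10010000100011001000 → 1, fb=0
64: 00100001000110010000 → 0, fb=0
65: 01000010001100100000 → 0, fb=0
66: 10000100011001000000 → 1, fb=1
67: 00001000110010000001 → 0, fb=0
68: 00010001100100000010 → 0, fb=1
69: 00100011001000000101 → 0, fb=0
70: 01000110010000001010 → 0, fb=0
71: 10001100100000010100 → 1, fb=1
72: 00011001000000101001 → 0, fb=1
73: 00110010000001010011 → 0, fb=1
74: 01100100000010100111 → 0, fb=0
75: 11001000000101001110 → 1, fb=1
76: 10010000001010011101 → 1, fb=0
77: 00100000010100111010 → 0, fb=0
78: 01000000101001110100 → 0, fb=0
79: 10000001010011101000 → 1, fb=1
80: 00000010100111010001 → 0, fb=0
81: 00000101001110100010 → 0, fb=0
82: 00001010011101000100 → 0, fb=0
83: 00010100111010001000 → 0, fb=1
84: 00101001110100010001 → 0, fb=0
85: 01010011101000100010 → 0, fb=1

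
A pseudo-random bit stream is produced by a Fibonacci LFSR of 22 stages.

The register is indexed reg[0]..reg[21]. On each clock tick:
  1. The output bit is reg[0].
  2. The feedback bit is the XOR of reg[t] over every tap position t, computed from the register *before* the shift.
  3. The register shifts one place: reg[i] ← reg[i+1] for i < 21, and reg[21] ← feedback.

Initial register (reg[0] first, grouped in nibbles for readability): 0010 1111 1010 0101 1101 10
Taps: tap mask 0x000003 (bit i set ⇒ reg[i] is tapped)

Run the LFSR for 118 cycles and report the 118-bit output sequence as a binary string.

k : reg_k → out_k, fb_k
0: 0010111110100101110110 → 0, fb=0
1: 0101111101001011101100 → 0, fb=1
2: 1011111010010111011001 → 1, fb=1
3: 0111110100101110110011 → 0, fb=1
4: 1111101001011101100111 → 1, fb=0
5: 1111010010111011001110 → 1, fb=0
6: 1110100101110110011100 → 1, fb=0
7: 1101001011101100111000 → 1, fb=0
8: 1010010111011001110000 → 1, fb=1
9: 0100101110110011100001 → 0, fb=1
10: 1001011101100111000011 → 1, fb=1
11: 0010111011001110000111 → 0, fb=0
12: 0101110110011100001110 → 0, fb=1
13: 1011101100111000011101 → 1, fb=1
14: 0111011001110000111011 → 0, fb=1
15: 1110110011100001110111 → 1, fb=0
16: 1101100111000011101110 → 1, fb=0
17: 1011001110000111011100 → 1, fb=1
18: 0110011100001110111001 → 0, fb=1
19: 1100111000011101110011 → 1, fb=0
20: 1001110000111011100110 → 1, fb=1
21: 0011100001110111001101 → 0, fb=0
22: 0111000011101110011010 → 0, fb=1
23: 1110000111011100110101 → 1, fb=0
24: 1100001110111001101010 → 1, fb=0
25: 1000011101110011010100 → 1, fb=1
26: 0000111011100110101001 → 0, fb=0
27: 0001110111001101010010 → 0, fb=0
28: 0011101110011010100100 → 0, fb=0
29: 0111011100110101001000 → 0, fb=1
30: 1110111001101010010001 → 1, fb=0
31: 1101110011010100100010 → 1, fb=0
32: 1011100110101001000100 → 1, fb=1
33: 0111001101010010001001 → 0, fb=1
34: 1110011010100100010011 → 1, fb=0
35: 1100110101001000100110 → 1, fb=0
36: 1001101010010001001100 → 1, fb=1
37: 0011010100100010011001 → 0, fb=0
38: 0110101001000100110010 → 0, fb=1
39: 1101010010001001100101 → 1, fb=0
40: 1010100100010011001010 → 1, fb=1
41: 0101001000100110010101 → 0, fb=1
42: 1010010001001100101011 → 1, fb=1
43: 0100100010011001010111 → 0, fb=1
44: 1001000100110010101111 → 1, fb=1
45: 0010001001100101011111 → 0, fb=0
46: 0100010011001010111110 → 0, fb=1
47: 1000100110010101111101 → 1, fb=1
48: 0001001100101011111011 → 0, fb=0
49: 0010011001010111110110 → 0, fb=0
50: 0100110010101111101100 → 0, fb=1
51: 1001100101011111011001 → 1, fb=1
52: 0011001010111110110011 → 0, fb=0
53: 0110010101111101100110 → 0, fb=1
54: 1100101011111011001101 → 1, fb=0
55: 1001010111110110011010 → 1, fb=1
56: 0010101111101100110101 → 0, fb=0
57: 0101011111011001101010 → 0, fb=1
58: 1010111110110011010101 → 1, fb=1
59: 0101111101100110101011 → 0, fb=1
60: 1011111011001101010111 → 1, fb=1
61: 0111110110011010101111 → 0, fb=1
62: 1111101100110101011111 → 1, fb=0
63: 1111011001101010111110 → 1, fb=0
64: 1110110011010101111100 → 1, fb=0
65: 1101100110101011111000 → 1, fb=0
66: 1011001101010111110000 → 1, fb=1
67: 0110011010101111100001 → 0, fb=1
68: 1100110101011111000011 → 1, fb=0
69: 1001101010111110000110 → 1, fb=1
70: 0011010101111100001101 → 0, fb=0
71: 0110101011111000011010 → 0, fb=1
72: 1101010111110000110101 → 1, fb=0
73: 1010101111100001101010 → 1, fb=1
74: 0101011111000011010101 → 0, fb=1
75: 1010111110000110101011 → 1, fb=1
76: 0101111100001101010111 → 0, fb=1
77: 1011111000011010101111 → 1, fb=1
78: 0111110000110101011111 → 0, fb=1
79: 1111100001101010111111 → 1, fb=0
80: 1111000011010101111110 → 1, fb=0
81: 1110000110101011111100 → 1, fb=0
82: 1100001101010111111000 → 1, fb=0
83: 1000011010101111110000 → 1, fb=1
84: 0000110101011111100001 → 0, fb=0
85: 0001101010111111000010 → 0, fb=0
86: 0011010101111110000100 → 0, fb=0
87: 0110101011111100001000 → 0, fb=1
88: 1101010111111000010001 → 1, fb=0
89: 1010101111110000100010 → 1, fb=1
90: 0101011111100001000101 → 0, fb=1
91: 1010111111000010001011 → 1, fb=1
92: 0101111110000100010111 → 0, fb=1
93: 1011111100001000101111 → 1, fb=1
94: 0111111000010001011111 → 0, fb=1
95: 1111110000100010111111 → 1, fb=0
96: 1111100001000101111110 → 1, fb=0
97: 1111000010001011111100 → 1, fb=0
98: 1110000100010111111000 → 1, fb=0
99: 1100001000101111110000 → 1, fb=0
100: 1000010001011111100000 → 1, fb=1
101: 0000100010111111000001 → 0, fb=0
102: 0001000101111110000010 → 0, fb=0
103: 0010001011111100000100 → 0, fb=0
104: 0100010111111000001000 → 0, fb=1
105: 1000101111110000010001 → 1, fb=1
106: 0001011111100000100011 → 0, fb=0
107: 0010111111000001000110 → 0, fb=0
108: 0101111110000010001100 → 0, fb=1
109: 1011111100000100011001 → 1, fb=1
110: 0111111000001000110011 → 0, fb=1
111: 1111110000010001100111 → 1, fb=0
112: 1111100000100011001110 → 1, fb=0
113: 1111000001000110011100 → 1, fb=0
114: 1110000010001100111000 → 1, fb=0
115: 1100000100011001110000 → 1, fb=0
116: 1000001000110011100000 → 1, fb=1
117: 0000010001100111000001 → 0, fb=0

0010111110100101110110011100001110111001101010010001001100101011111011001101010111110000110101011111100001000101111110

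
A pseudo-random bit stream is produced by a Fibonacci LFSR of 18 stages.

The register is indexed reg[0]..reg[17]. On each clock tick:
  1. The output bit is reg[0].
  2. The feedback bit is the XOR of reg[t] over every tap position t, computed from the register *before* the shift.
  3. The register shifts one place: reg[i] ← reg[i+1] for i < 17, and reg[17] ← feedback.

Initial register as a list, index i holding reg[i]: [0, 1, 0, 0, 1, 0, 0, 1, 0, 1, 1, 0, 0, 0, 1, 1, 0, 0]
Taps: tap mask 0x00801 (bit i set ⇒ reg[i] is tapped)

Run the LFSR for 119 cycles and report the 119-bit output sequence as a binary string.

k : reg_k → out_k, fb_k
0: 010010010110001100 → 0, fb=0
1: 100100101100011000 → 1, fb=1
2: 001001011000110001 → 0, fb=0
3: 010010110001100010 → 0, fb=1
4: 100101100011000101 → 1, fb=0
5: 001011000110001010 → 0, fb=0
6: 010110001100010100 → 0, fb=0
7: 101100011000101000 → 1, fb=1
8: 011000110001010001 → 0, fb=1
9: 110001100010100011 → 1, fb=1
10: 100011000101000111 → 1, fb=0
11: 000110001010001110 → 0, fb=0
12: 001100010100011100 → 0, fb=0
13: 011000101000111000 → 0, fb=0
14: 110001010001110000 → 1, fb=0
15: 100010100011100000 → 1, fb=0
16: 000101000111000000 → 0, fb=1
17: 001010001110000001 → 0, fb=0
18: 010100011100000010 → 0, fb=0
19: 101000111000000100 → 1, fb=1
20: 010001110000001001 → 0, fb=0
21: 100011100000010010 → 1, fb=1
22: 000111000000100101 → 0, fb=0
23: 001110000001001010 → 0, fb=1
24: 011100000010010101 → 0, fb=0
25: 111000000100101010 → 1, fb=1
26: 110000001001010101 → 1, fb=0
27: 100000010010101010 → 1, fb=1
28: 000000100101010101 → 0, fb=1
29: 000001001010101011 → 0, fb=0
30: 000010010101010110 → 0, fb=1
31: 000100101010101101 → 0, fb=0
32: 001001010101011010 → 0, fb=1
33: 010010101010110101 → 0, fb=0
34: 100101010101101010 → 1, fb=0
35: 001010101011010100 → 0, fb=1
36: 010101010110101001 → 0, fb=0
37: 101010101101010010 → 1, fb=0
38: 010101011010100100 → 0, fb=0
39: 101010110101001000 → 1, fb=0
40: 010101101010010000 → 0, fb=0
41: 101011010100100000 → 1, fb=1
42: 010110101001000001 → 0, fb=1
43: 101101010010000011 → 1, fb=1
44: 011010100100000111 → 0, fb=0
45: 110101001000001110 → 1, fb=1
46: 101010010000011101 → 1, fb=1
47: 010100100000111011 → 0, fb=0
48: 101001000001110110 → 1, fb=0
49: 010010000011101100 → 0, fb=1
50: 100100000111011001 → 1, fb=0
51: 001000001110110010 → 0, fb=0
52: 010000011101100100 → 0, fb=1
53: 100000111011001001 → 1, fb=0
54: 000001110110010010 → 0, fb=0
55: 000011101100100100 → 0, fb=0
56: 000111011001001000 → 0, fb=1
57: 001110110010010001 → 0, fb=0
58: 011101100100100010 → 0, fb=0
59: 111011001001000100 → 1, fb=0
60: 110110010010001000 → 1, fb=1
61: 101100100100010001 → 1, fb=1
62: 011001001000100011 → 0, fb=0
63: 110010010001000110 → 1, fb=0
64: 100100100010001100 → 1, fb=1
65: 001001000100011001 → 0, fb=0
66: 010010001000110010 → 0, fb=0
67: 100100010001100100 → 1, fb=0
68: 001000100011001000 → 0, fb=1
69: 010001000110010001 → 0, fb=0
70: 100010001100100010 → 1, fb=1
71: 000100011001000101 → 0, fb=1
72: 001000110010001011 → 0, fb=0
73: 010001100100010110 → 0, fb=0
74: 100011001000101100 → 1, fb=1
75: 000110010001011001 → 0, fb=1
76: 001100100010110011 → 0, fb=0
77: 011001000101100110 → 0, fb=1
78: 110010001011001101 → 1, fb=0
79: 100100010110011010 → 1, fb=1
80: 001000101100110101 → 0, fb=0
81: 010001011001101010 → 0, fb=1
82: 100010110011010101 → 1, fb=0
83: 000101100110101010 → 0, fb=0
84: 001011001101010100 → 0, fb=1
85: 010110011010101001 → 0, fb=0
86: 101100110101010010 → 1, fb=0
87: 011001101010100100 → 0, fb=0
88: 110011010101001000 → 1, fb=0
89: 100110101010010000 → 1, fb=1
90: 001101010100100001 → 0, fb=0
91: 011010101001000010 → 0, fb=1
92: 110101010010000101 → 1, fb=1
93: 101010100100001011 → 1, fb=1
94: 010101001000010111 → 0, fb=0
95: 101010010000101110 → 1, fb=1
96: 010100100001011101 → 0, fb=1
97: 101001000010111011 → 1, fb=1
98: 010010000101110111 → 0, fb=1
99: 100100001011101111 → 1, fb=0
100: 001000010111011110 → 0, fb=1
101: 010000101110111101 → 0, fb=0
102: 100001011101111010 → 1, fb=0
103: 000010111011110100 → 0, fb=1
104: 000101110111101001 → 0, fb=1
105: 001011101111010011 → 0, fb=1
106: 010111011110100111 → 0, fb=0
107: 101110111101001110 → 1, fb=0
108: 011101111010011100 → 0, fb=0
109: 111011110100111000 → 1, fb=1
110: 110111101001110001 → 1, fb=0
111: 101111010011100010 → 1, fb=0
112: 011110100111000100 → 0, fb=1
113: 111101001110001001 → 1, fb=1
114: 111010011100010011 → 1, fb=1
115: 110100111000100111 → 1, fb=1
116: 101001110001001111 → 1, fb=0
117: 010011100010011110 → 0, fb=0
118: 100111000100111100 → 1, fb=1

01001001011000110001010001110000001001010101011010100100000111011001001000100011001000101100110101010010000101110111101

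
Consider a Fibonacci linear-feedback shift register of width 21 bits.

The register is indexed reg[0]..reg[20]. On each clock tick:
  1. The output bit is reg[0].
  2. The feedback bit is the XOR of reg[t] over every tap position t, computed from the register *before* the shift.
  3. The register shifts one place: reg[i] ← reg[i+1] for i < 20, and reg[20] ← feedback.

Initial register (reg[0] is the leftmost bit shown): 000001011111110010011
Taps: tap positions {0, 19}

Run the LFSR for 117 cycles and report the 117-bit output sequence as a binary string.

000001011111110010011111110110011000010110011000111100000010010110101100101010111101101110000100010011011011000000101

tick  register→output (feedback)
  0  000001011111110010011→0 (1)
  1  000010111111100100111→0 (1)
  2  000101111111001001111→0 (1)
  3  001011111110010011111→0 (1)
  4  010111111100100111111→0 (1)
  5  101111111001001111111→1 (0)
  6  011111110010011111110→0 (1)
  7  111111100100111111101→1 (1)
  8  111111001001111111011→1 (0)
  9  111110010011111110110→1 (0)
 10  111100100111111101100→1 (1)
 11  111001001111111011001→1 (1)
 12  110010011111110110011→1 (0)
 13  100100111111101100110→1 (0)
 14  001001111111011001100→0 (0)
 15  010011111110110011000→0 (0)
 16  100111111101100110000→1 (1)
 17  001111111011001100001→0 (0)
 18  011111110110011000010→0 (1)
 19  111111101100110000101→1 (1)
 20  111111011001100001011→1 (0)
 21  111110110011000010110→1 (0)
 22  111101100110000101100→1 (1)
 23  111011001100001011001→1 (1)
 24  110110011000010110011→1 (0)
 25  101100110000101100110→1 (0)
 26  011001100001011001100→0 (0)
 27  110011000010110011000→1 (1)
 28  100110000101100110001→1 (1)
 29  001100001011001100011→0 (1)
 30  011000010110011000111→0 (1)
 31  110000101100110001111→1 (0)
 32  100001011001100011110→1 (0)
 33  000010110011000111100→0 (0)
 34  000101100110001111000→0 (0)
 35  001011001100011110000→0 (0)
 36  010110011000111100000→0 (0)
 37  101100110001111000000→1 (1)
 38  011001100011110000001→0 (0)
 39  110011000111100000010→1 (0)
 40  100110001111000000100→1 (1)
 41  001100011110000001001→0 (0)
 42  011000111100000010010→0 (1)
 43  110001111000000100101→1 (1)
 44  100011110000001001011→1 (0)
 45  000111100000010010110→0 (1)
 46  001111000000100101101→0 (0)
 47  011110000001001011010→0 (1)
 48  111100000010010110101→1 (1)
 49  111000000100101101011→1 (0)
 50  110000001001011010110→1 (0)
 51  100000010010110101100→1 (1)
 52  000000100101101011001→0 (0)
 53  000001001011010110010→0 (1)
 54  000010010110101100101→0 (0)
 55  000100101101011001010→0 (1)
 56  001001011010110010101→0 (0)
 57  010010110101100101010→0 (1)
 58  100101101011001010101→1 (1)
 59  001011010110010101011→0 (1)
 60  010110101100101010111→0 (1)
 61  101101011001010101111→1 (0)
 62  011010110010101011110→0 (1)
 63  110101100101010111101→1 (1)
 64  101011001010101111011→1 (0)
 65  010110010101011110110→0 (1)
 66  101100101010111101101→1 (1)
 67  011001010101111011011→0 (1)
 68  110010101011110110111→1 (0)
 69  100101010111101101110→1 (0)
 70  001010101111011011100→0 (0)
 71  010101011110110111000→0 (0)
 72  101010111101101110000→1 (1)
 73  010101111011011100001→0 (0)
 74  101011110110111000010→1 (0)
 75  010111101101110000100→0 (0)
 76  101111011011100001000→1 (1)
 77  011110110111000010001→0 (0)
 78  111101101110000100010→1 (0)
 79  111011011100001000100→1 (1)
 80  110110111000010001001→1 (1)
 81  101101110000100010011→1 (0)
 82  011011100001000100110→0 (1)
 83  110111000010001001101→1 (1)
 84  101110000100010011011→1 (0)
 85  011100001000100110110→0 (1)
 86  111000010001001101101→1 (1)
 87  110000100010011011011→1 (0)
 88  100001000100110110110→1 (0)
 89  000010001001101101100→0 (0)
 90  000100010011011011000→0 (0)
 91  001000100110110110000→0 (0)
 92  010001001101101100000→0 (0)
 93  100010011011011000000→1 (1)
 94  000100110110110000001→0 (0)
 95  001001101101100000010→0 (1)
 96  010011011011000000101→0 (0)
 97  100110110110000001010→1 (0)
 98  001101101100000010100→0 (0)
 99  011011011000000101000→0 (0)
100  110110110000001010000→1 (1)
101  101101100000010100001→1 (1)
102  011011000000101000011→0 (1)
103  110110000001010000111→1 (0)
104  101100000010100001110→1 (0)
105  011000000101000011100→0 (0)
106  110000001010000111000→1 (1)
107  100000010100001110001→1 (1)
108  000000101000011100011→0 (1)
109  000001010000111000111→0 (1)
110  000010100001110001111→0 (1)
111  000101000011100011111→0 (1)
112  001010000111000111111→0 (1)
113  010100001110001111111→0 (1)
114  101000011100011111111→1 (0)
115  010000111000111111110→0 (1)
116  100001110001111111101→1 (1)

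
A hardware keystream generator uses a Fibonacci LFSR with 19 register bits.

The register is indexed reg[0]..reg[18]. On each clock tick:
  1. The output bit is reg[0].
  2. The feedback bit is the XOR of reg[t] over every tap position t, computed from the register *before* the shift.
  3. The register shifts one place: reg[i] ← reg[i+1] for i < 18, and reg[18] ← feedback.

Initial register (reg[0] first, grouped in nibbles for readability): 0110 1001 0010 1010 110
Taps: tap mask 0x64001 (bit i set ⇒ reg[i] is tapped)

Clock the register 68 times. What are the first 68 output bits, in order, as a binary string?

01101001001010101100111100010001000110101111000101010111111011000110

tick  register→output (feedback)
  0  0110100100101010110→0 (0)
  1  1101001001010101100→1 (1)
  2  1010010010101011001→1 (1)
  3  0100100101010110011→0 (1)
  4  1001001010101100111→1 (1)
  5  0010010101011001111→0 (0)
  6  0100101010110011110→0 (0)
  7  1001010101100111100→1 (0)
  8  0010101011001111000→0 (1)
  9  0101010110011110001→0 (0)
 10  1010101100111100010→1 (0)
 11  0101011001111000100→0 (0)
 12  1010110011110001000→1 (1)
 13  0101100111100010001→0 (0)
 14  1011001111000100010→1 (0)
 15  0110011110001000100→0 (0)
 16  1100111100010001000→1 (1)
 17  1001111000100010001→1 (1)
 18  0011110001000100011→0 (0)
 19  0111100010001000110→0 (1)
 20  1111000100010001101→1 (0)
 21  1110001000100011010→1 (1)
 22  1100010001000110101→1 (1)
 23  1000100010001101011→1 (1)
 24  0001000100011010111→0 (1)
 25  0010001000110101111→0 (0)
 26  0100010001101011110→0 (0)
 27  1000100011010111100→1 (0)
 28  0001000110101111000→0 (1)
 29  0010001101011110001→0 (0)
 30  0100011010111100010→0 (1)
 31  1000110101111000101→1 (0)
 32  0001101011110001010→0 (1)
 33  0011010111100010101→0 (0)
 34  0110101111000101010→0 (1)
 35  1101011110001010101→1 (1)
 36  1010111100010101011→1 (1)
 37  0101111000101010111→0 (1)
 38  1011110001010101111→1 (1)
 39  0111100010101011111→0 (1)
 40  1111000101010111111→1 (0)
 41  1110001010101111110→1 (1)
 42  1100010101011111101→1 (1)
 43  1000101010111111011→1 (0)
 44  0001010101111110110→0 (0)
 45  0010101011111101100→0 (0)
 46  0101010111111011000→0 (1)
 47  1010101111110110001→1 (1)
 48  0101011111101100011→0 (0)
 49  1010111111011000110→1 (0)
 50  0101111110110001100→0 (0)
 51  1011111101100011000→1 (0)
 52  0111111011000110000→0 (1)
 53  1111110110001100001→1 (0)
 54  1111101100011000010→1 (0)
 55  1111011000110000100→1 (1)
 56  1110110001100001001→1 (0)
 57  1101100011000010010→1 (1)
 58  1011000110000100101→1 (0)
 59  0110001100001001010→0 (1)
 60  1100011000010010101→1 (1)
 61  1000110000100101011→1 (1)
 62  0001100001001010111→0 (1)
 63  0011000010010101111→0 (0)
 64  0110000100101011110→0 (0)
 65  1100001001010111100→1 (0)
 66  1000010010101111000→1 (0)
 67  0000100101011110000→0 (1)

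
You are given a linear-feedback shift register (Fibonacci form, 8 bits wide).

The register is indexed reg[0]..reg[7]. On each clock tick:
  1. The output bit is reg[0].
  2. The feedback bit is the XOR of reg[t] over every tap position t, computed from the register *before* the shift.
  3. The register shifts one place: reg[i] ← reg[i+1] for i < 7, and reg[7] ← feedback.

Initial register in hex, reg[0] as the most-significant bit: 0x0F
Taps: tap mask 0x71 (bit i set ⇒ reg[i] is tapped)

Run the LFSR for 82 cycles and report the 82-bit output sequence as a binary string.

0000111111110010000101001111101010101110000011000101011001100101111110111100110111

step | reg (before) | out | fb
   0 | 00001111 | 0 | 1
   1 | 00011111 | 0 | 1
   2 | 00111111 | 0 | 1
   3 | 01111111 | 0 | 1
   4 | 11111111 | 1 | 0
   5 | 11111110 | 1 | 0
   6 | 11111100 | 1 | 1
   7 | 11111001 | 1 | 0
   8 | 11110010 | 1 | 0
   9 | 11100100 | 1 | 0
  10 | 11001000 | 1 | 0
  11 | 10010000 | 1 | 1
  12 | 00100001 | 0 | 0
  13 | 01000010 | 0 | 1
  14 | 10000101 | 1 | 0
  15 | 00001010 | 0 | 0
  16 | 00010100 | 0 | 1
  17 | 00101001 | 0 | 1
  18 | 01010011 | 0 | 1
  19 | 10100111 | 1 | 1
  20 | 01001111 | 0 | 1
  21 | 10011111 | 1 | 0
  22 | 00111110 | 0 | 1
  23 | 01111101 | 0 | 0
  24 | 11111010 | 1 | 1
  25 | 11110101 | 1 | 0
  26 | 11101010 | 1 | 1
  27 | 11010101 | 1 | 0
  28 | 10101010 | 1 | 1
  29 | 01010101 | 0 | 1
  30 | 10101011 | 1 | 1
  31 | 01010111 | 0 | 0
  32 | 10101110 | 1 | 0
  33 | 01011100 | 0 | 0
  34 | 10111000 | 1 | 0
  35 | 01110000 | 0 | 0
  36 | 11100000 | 1 | 1
  37 | 11000001 | 1 | 1
  38 | 10000011 | 1 | 0
  39 | 00000110 | 0 | 0
  40 | 00001100 | 0 | 0
  41 | 00011000 | 0 | 1
  42 | 00110001 | 0 | 0
  43 | 01100010 | 0 | 1
  44 | 11000101 | 1 | 0
  45 | 10001010 | 1 | 1
  46 | 00010101 | 0 | 1
  47 | 00101011 | 0 | 0
  48 | 01010110 | 0 | 0
  49 | 10101100 | 1 | 1
  50 | 01011001 | 0 | 1
  51 | 10110011 | 1 | 0
  52 | 01100110 | 0 | 0
  53 | 11001100 | 1 | 1
  54 | 10011001 | 1 | 0
  55 | 00110010 | 0 | 1
  56 | 01100101 | 0 | 1
  57 | 11001011 | 1 | 1
  58 | 10010111 | 1 | 1
  59 | 00101111 | 0 | 1
  60 | 01011111 | 0 | 1
  61 | 10111111 | 1 | 0
  62 | 01111110 | 0 | 1
  63 | 11111101 | 1 | 1
  64 | 11111011 | 1 | 1
  65 | 11110111 | 1 | 1
  66 | 11101111 | 1 | 0
  67 | 11011110 | 1 | 0
  68 | 10111100 | 1 | 1
  69 | 01111001 | 0 | 1
  70 | 11110011 | 1 | 0
  71 | 11100110 | 1 | 1
  72 | 11001101 | 1 | 1
  73 | 10011011 | 1 | 1
  74 | 00110111 | 0 | 0
  75 | 01101110 | 0 | 1
  76 | 11011101 | 1 | 1
  77 | 10111011 | 1 | 1
  78 | 01110111 | 0 | 0
  79 | 11101110 | 1 | 0
  80 | 11011100 | 1 | 1
  81 | 10111001 | 1 | 0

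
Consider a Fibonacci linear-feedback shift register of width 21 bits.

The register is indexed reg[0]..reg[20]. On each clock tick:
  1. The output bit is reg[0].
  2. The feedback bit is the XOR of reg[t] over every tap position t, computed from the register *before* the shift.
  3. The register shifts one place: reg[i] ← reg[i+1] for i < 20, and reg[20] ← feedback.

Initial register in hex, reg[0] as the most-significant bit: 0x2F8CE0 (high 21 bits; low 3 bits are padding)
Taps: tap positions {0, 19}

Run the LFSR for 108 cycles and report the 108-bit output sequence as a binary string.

001011111000110011100001001100000111100101011110000000110000100011000000000111111010110101010101100110111000

step | reg (before) | out | fb
   0 | 001011111000110011100 | 0 | 0
   1 | 010111110001100111000 | 0 | 0
   2 | 101111100011001110000 | 1 | 1
   3 | 011111000110011100001 | 0 | 0
   4 | 111110001100111000010 | 1 | 0
   5 | 111100011001110000100 | 1 | 1
   6 | 111000110011100001001 | 1 | 1
   7 | 110001100111000010011 | 1 | 0
   8 | 100011001110000100110 | 1 | 0
   9 | 000110011100001001100 | 0 | 0
  10 | 001100111000010011000 | 0 | 0
  11 | 011001110000100110000 | 0 | 0
  12 | 110011100001001100000 | 1 | 1
  13 | 100111000010011000001 | 1 | 1
  14 | 001110000100110000011 | 0 | 1
  15 | 011100001001100000111 | 0 | 1
  16 | 111000010011000001111 | 1 | 0
  17 | 110000100110000011110 | 1 | 0
  18 | 100001001100000111100 | 1 | 1
  19 | 000010011000001111001 | 0 | 0
  20 | 000100110000011110010 | 0 | 1
  21 | 001001100000111100101 | 0 | 0
  22 | 010011000001111001010 | 0 | 1
  23 | 100110000011110010101 | 1 | 1
  24 | 001100000111100101011 | 0 | 1
  25 | 011000001111001010111 | 0 | 1
  26 | 110000011110010101111 | 1 | 0
  27 | 100000111100101011110 | 1 | 0
  28 | 000001111001010111100 | 0 | 0
  29 | 000011110010101111000 | 0 | 0
  30 | 000111100101011110000 | 0 | 0
  31 | 001111001010111100000 | 0 | 0
  32 | 011110010101111000000 | 0 | 0
  33 | 111100101011110000000 | 1 | 1
  34 | 111001010111100000001 | 1 | 1
  35 | 110010101111000000011 | 1 | 0
  36 | 100101011110000000110 | 1 | 0
  37 | 001010111100000001100 | 0 | 0
  38 | 010101111000000011000 | 0 | 0
  39 | 101011110000000110000 | 1 | 1
  40 | 010111100000001100001 | 0 | 0
  41 | 101111000000011000010 | 1 | 0
  42 | 011110000000110000100 | 0 | 0
  43 | 111100000001100001000 | 1 | 1
  44 | 111000000011000010001 | 1 | 1
  45 | 110000000110000100011 | 1 | 0
  46 | 100000001100001000110 | 1 | 0
  47 | 000000011000010001100 | 0 | 0
  48 | 000000110000100011000 | 0 | 0
  49 | 000001100001000110000 | 0 | 0
  50 | 000011000010001100000 | 0 | 0
  51 | 000110000100011000000 | 0 | 0
  52 | 001100001000110000000 | 0 | 0
  53 | 011000010001100000000 | 0 | 0
  54 | 110000100011000000000 | 1 | 1
  55 | 100001000110000000001 | 1 | 1
  56 | 000010001100000000011 | 0 | 1
  57 | 000100011000000000111 | 0 | 1
  58 | 001000110000000001111 | 0 | 1
  59 | 010001100000000011111 | 0 | 1
  60 | 100011000000000111111 | 1 | 0
  61 | 000110000000001111110 | 0 | 1
  62 | 001100000000011111101 | 0 | 0
  63 | 011000000000111111010 | 0 | 1
  64 | 110000000001111110101 | 1 | 1
  65 | 100000000011111101011 | 1 | 0
  66 | 000000000111111010110 | 0 | 1
  67 | 000000001111110101101 | 0 | 0
  68 | 000000011111101011010 | 0 | 1
  69 | 000000111111010110101 | 0 | 0
  70 | 000001111110101101010 | 0 | 1
  71 | 000011111101011010101 | 0 | 0
  72 | 000111111010110101010 | 0 | 1
  73 | 001111110101101010101 | 0 | 0
  74 | 011111101011010101010 | 0 | 1
  75 | 111111010110101010101 | 1 | 1
  76 | 111110101101010101011 | 1 | 0
  77 | 111101011010101010110 | 1 | 0
  78 | 111010110101010101100 | 1 | 1
  79 | 110101101010101011001 | 1 | 1
  80 | 101011010101010110011 | 1 | 0
  81 | 010110101010101100110 | 0 | 1
  82 | 101101010101011001101 | 1 | 1
  83 | 011010101010110011011 | 0 | 1
  84 | 110101010101100110111 | 1 | 0
  85 | 101010101011001101110 | 1 | 0
  86 | 010101010110011011100 | 0 | 0
  87 | 101010101100110111000 | 1 | 1
  88 | 010101011001101110001 | 0 | 0
  89 | 101010110011011100010 | 1 | 0
  90 | 010101100110111000100 | 0 | 0
  91 | 101011001101110001000 | 1 | 1
  92 | 010110011011100010001 | 0 | 0
  93 | 101100110111000100010 | 1 | 0
  94 | 011001101110001000100 | 0 | 0
  95 | 110011011100010001000 | 1 | 1
  96 | 100110111000100010001 | 1 | 1
  97 | 001101110001000100011 | 0 | 1
  98 | 011011100010001000111 | 0 | 1
  99 | 110111000100010001111 | 1 | 0
 100 | 101110001000100011110 | 1 | 0
 101 | 011100010001000111100 | 0 | 0
 102 | 111000100010001111000 | 1 | 1
 103 | 110001000100011110001 | 1 | 1
 104 | 100010001000111100011 | 1 | 0
 105 | 000100010001111000110 | 0 | 1
 106 | 001000100011110001101 | 0 | 0
 107 | 010001000111100011010 | 0 | 1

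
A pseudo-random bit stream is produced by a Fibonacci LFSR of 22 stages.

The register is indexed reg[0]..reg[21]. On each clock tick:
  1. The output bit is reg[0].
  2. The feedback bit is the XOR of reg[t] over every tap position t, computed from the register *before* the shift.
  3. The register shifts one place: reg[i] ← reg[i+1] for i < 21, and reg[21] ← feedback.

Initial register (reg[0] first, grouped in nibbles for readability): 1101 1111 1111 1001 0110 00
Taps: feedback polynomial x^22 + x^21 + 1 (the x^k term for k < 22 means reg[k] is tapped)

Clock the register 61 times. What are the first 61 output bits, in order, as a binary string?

1101111111111001011000100101010101000110111100011001100111101

step | reg (before) | out | fb
   0 | 1101111111111001011000 | 1 | 1
   1 | 1011111111110010110001 | 1 | 0
   2 | 0111111111100101100010 | 0 | 0
   3 | 1111111111001011000100 | 1 | 1
   4 | 1111111110010110001001 | 1 | 0
   5 | 1111111100101100010010 | 1 | 1
   6 | 1111111001011000100101 | 1 | 0
   7 | 1111110010110001001010 | 1 | 1
   8 | 1111100101100010010101 | 1 | 0
   9 | 1111001011000100101010 | 1 | 1
  10 | 1110010110001001010101 | 1 | 0
  11 | 1100101100010010101010 | 1 | 1
  12 | 1001011000100101010101 | 1 | 0
  13 | 0010110001001010101010 | 0 | 0
  14 | 0101100010010101010100 | 0 | 0
  15 | 1011000100101010101000 | 1 | 1
  16 | 0110001001010101010001 | 0 | 1
  17 | 1100010010101010100011 | 1 | 0
  18 | 1000100101010101000110 | 1 | 1
  19 | 0001001010101010001101 | 0 | 1
  20 | 0010010101010100011011 | 0 | 1
  21 | 0100101010101000110111 | 0 | 1
  22 | 1001010101010001101111 | 1 | 0
  23 | 0010101010100011011110 | 0 | 0
  24 | 0101010101000110111100 | 0 | 0
  25 | 1010101010001101111000 | 1 | 1
  26 | 0101010100011011110001 | 0 | 1
  27 | 1010101000110111100011 | 1 | 0
  28 | 0101010001101111000110 | 0 | 0
  29 | 1010100011011110001100 | 1 | 1
  30 | 0101000110111100011001 | 0 | 1
  31 | 1010001101111000110011 | 1 | 0
  32 | 0100011011110001100110 | 0 | 0
  33 | 1000110111100011001100 | 1 | 1
  34 | 0001101111000110011001 | 0 | 1
  35 | 0011011110001100110011 | 0 | 1
  36 | 0110111100011001100111 | 0 | 1
  37 | 1101111000110011001111 | 1 | 0
  38 | 1011110001100110011110 | 1 | 1
  39 | 0111100011001100111101 | 0 | 1
  40 | 1111000110011001111011 | 1 | 0
  41 | 1110001100110011110110 | 1 | 1
  42 | 1100011001100111101101 | 1 | 0
  43 | 1000110011001111011010 | 1 | 1
  44 | 0001100110011110110101 | 0 | 1
  45 | 0011001100111101101011 | 0 | 1
  46 | 0110011001111011010111 | 0 | 1
  47 | 1100110011110110101111 | 1 | 0
  48 | 1001100111101101011110 | 1 | 1
  49 | 0011001111011010111101 | 0 | 1
  50 | 0110011110110101111011 | 0 | 1
  51 | 1100111101101011110111 | 1 | 0
  52 | 1001111011010111101110 | 1 | 1
  53 | 0011110110101111011101 | 0 | 1
  54 | 0111101101011110111011 | 0 | 1
  55 | 1111011010111101110111 | 1 | 0
  56 | 1110110101111011101110 | 1 | 1
  57 | 1101101011110111011101 | 1 | 0
  58 | 1011010111101110111010 | 1 | 1
  59 | 0110101111011101110101 | 0 | 1
  60 | 1101011110111011101011 | 1 | 0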